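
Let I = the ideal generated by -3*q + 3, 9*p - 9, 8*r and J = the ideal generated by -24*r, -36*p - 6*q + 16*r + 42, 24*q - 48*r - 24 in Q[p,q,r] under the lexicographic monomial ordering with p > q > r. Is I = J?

Yes, the ideals are equal.

Since reduced Gröbner bases are canonical representatives of ideals under a given ordering, it suffices to compute and compare them.
Buchberger on the first generating set:
f_1 = -3*q + 3, LT = q.
f_2 = 9*p - 9, LT = p.
f_3 = 8*r, LT = r.

The S-polynomials (S(f_1,f_2), S(f_1,f_3), S(f_2,f_3)) all reduce to 0 modulo the current basis, so we have a Gröbner basis.
Inter-reduce: drop elements whose leading term is divisible by another's, tail-reduce, and make monic.
Reduced Gröbner basis: {p - 1, q - 1, r}.

Buchberger on the second generating set:
h_1 = -24*r, LT = r.
h_2 = -36*p - 6*q + 16*r + 42, LT = p.
h_3 = 24*q - 48*r - 24, LT = q.

The S-polynomials (S(h_1,h_2), S(h_1,h_3), S(h_2,h_3)) all reduce to 0 modulo the current basis, so we have a Gröbner basis.
Inter-reduce: drop elements whose leading term is divisible by another's, tail-reduce, and make monic.
Reduced Gröbner basis: {p - 1, q - 1, r}.

Same reduced basis, so the two generating sets span the same ideal.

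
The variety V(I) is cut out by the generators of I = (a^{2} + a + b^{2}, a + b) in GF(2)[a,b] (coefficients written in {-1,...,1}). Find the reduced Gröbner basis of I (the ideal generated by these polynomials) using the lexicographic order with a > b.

f_1 = a^{2} + a + b^{2}, LT = a^{2}.
f_2 = a + b, LT = a.

S(f_1,f_2): lcm = a^{2}. S = ab + a + b^{2}.
  leading term ab: subtract (b)·f_2 from ab + a + b^{2} → a
  leading term a: subtract (1)·f_2 from a → b
  leading term b: no divisor's leading term divides it; move b to the remainder.
  remainder b ≠ 0; add g_3 = b to the basis.

The other S-polynomials (S(f_1,g_3), S(f_2,g_3)) all reduce to 0 modulo the current basis, so we have a Gröbner basis.
Inter-reduce: drop elements whose leading term is divisible by another's, tail-reduce, and make monic.

G = {a, b}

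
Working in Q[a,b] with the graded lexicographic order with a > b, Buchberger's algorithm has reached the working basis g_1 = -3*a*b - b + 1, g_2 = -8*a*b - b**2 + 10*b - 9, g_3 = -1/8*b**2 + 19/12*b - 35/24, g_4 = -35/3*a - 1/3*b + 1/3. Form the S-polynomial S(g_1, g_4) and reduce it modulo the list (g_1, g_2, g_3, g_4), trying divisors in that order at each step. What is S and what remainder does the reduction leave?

S(g_1, g_4) = -1/35*b**2 + 38/105*b - 1/3; remainder on division = 0.

lcm(LM(g_1), LM(g_4)) = a*b.
S = (lcm/LT(g_1))·g_1 − (lcm/LT(g_4))·g_4 = -1/35*b**2 + 38/105*b - 1/3.
Reduce S modulo (g_1, g_2, g_3, g_4) in that order:
  leading term b**2: subtract (8/35)·g_3 from -1/35*b**2 + 38/105*b - 1/3 → 0
The remainder is 0, so this S-polynomial contributes no new basis element.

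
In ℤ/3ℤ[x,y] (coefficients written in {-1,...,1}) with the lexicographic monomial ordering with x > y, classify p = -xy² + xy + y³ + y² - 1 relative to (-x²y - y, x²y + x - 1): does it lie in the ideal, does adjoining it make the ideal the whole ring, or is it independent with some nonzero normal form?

First compute the reduced Gröbner basis of I by Buchberger's algorithm.
f_1 = -x²y - y, LT = x²y.
f_2 = x²y + x - 1, LT = x²y.

S(f_1,f_2): lcm = x²y. S = -x + y + 1.
  reduce S modulo (f_1, f_2):
  remainder -x + y + 1 ≠ 0; add h_3 = -x + y + 1 to the basis.

S(f_1,h_3): lcm = x²y. S = xy² + xy + y.
  reduce S modulo (f_1, f_2, h_3):
  remainder y³ - y² - y ≠ 0; add h_4 = y³ - y² - y to the basis.

The other S-polynomials (S(f_2,h_3), S(f_1,h_4), S(f_2,h_4), S(h_3,h_4)) all reduce to 0 modulo the current basis, so we have a Gröbner basis.
Inter-reduce: drop elements whose leading term is divisible by another's, tail-reduce, and make monic.
Reduced Gröbner basis: {x - y - 1, y³ - y² - y}.
Label its elements g_1 = x - y - 1, g_2 = y³ - y² - y.

Reduce p = -xy² + xy + y³ + y² - 1 modulo G:
  leading term xy²: subtract (-y²)·g_1 from -xy² + xy + y³ + y² - 1 → xy - 1
  leading term xy: subtract (y)·g_1 from xy - 1 → y² + y - 1
  leading term y²: no divisor's leading term divides it; move y² to the remainder.
  leading term y: no divisor's leading term divides it; move y to the remainder.
  leading term 1: no divisor's leading term divides it; move -1 to the remainder.
  normal form = y² + y - 1.
The normal form is nonzero, so p ∉ I. Since p minus its normal form lies in I, I + (p) = I + (r) where r = y² + y - 1; decide whether this ideal is the whole ring.
Run Buchberger on G together with r (pairs among the g_i already reduce to 0 since G is a Gröbner basis):
g_1 = x - y - 1, LT = x.
g_2 = y³ - y² - y, LT = y³.
r = y² + y - 1, LT = y².

S(g_2,r): lcm = y³. S = y².
  reduce S modulo (g_1, g_2, r):
  remainder -y + 1 ≠ 0; add m_4 = -y + 1 to the basis.

S(g_2,m_4): lcm = y³. S = -y.
  reduce S modulo (g_1, g_2, r, m_4):
  remainder -1 ≠ 0; add m_5 = -1 to the basis.

The other S-polynomials (S(g_1,g_2), S(g_1,r), S(g_1,m_4), S(r,m_4), S(g_1,m_5), S(g_2,m_5), S(r,m_5), S(m_4,m_5)) all reduce to 0 modulo the current basis, so we have a Gröbner basis.
Inter-reduce: drop elements whose leading term is divisible by another's, tail-reduce, and make monic.
Reduced Gröbner basis: {1}.
The reduced Gröbner basis of I + (p) is {1}: the ideal is the whole ring, so the enlarged system has no common solution — adjoining p is inconsistent.

The remainder on division by a Gröbner basis is unique — it is the normal form.

Adjoining -xy² + xy + y³ + y² - 1 makes the ideal the whole ring: the system is inconsistent.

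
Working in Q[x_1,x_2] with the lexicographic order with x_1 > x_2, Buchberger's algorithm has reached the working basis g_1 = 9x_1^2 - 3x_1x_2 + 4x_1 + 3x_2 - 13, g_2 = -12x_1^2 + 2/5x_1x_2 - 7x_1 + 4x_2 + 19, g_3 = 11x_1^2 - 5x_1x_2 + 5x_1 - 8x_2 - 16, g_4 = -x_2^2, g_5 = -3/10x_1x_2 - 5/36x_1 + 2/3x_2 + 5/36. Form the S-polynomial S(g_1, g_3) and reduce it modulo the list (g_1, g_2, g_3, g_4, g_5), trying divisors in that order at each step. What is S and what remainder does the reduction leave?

lcm(LM(g_1), LM(g_3)) = x_1^2.
S = (lcm/LT(g_1))·g_1 − (lcm/LT(g_3))·g_3 = 4/33x_1x_2 - 1/99x_1 + 35/33x_2 + 1/99.
Reduce S modulo (g_1, g_2, g_3, g_4, g_5) in that order:
  leading term x_1x_2: subtract (-40/99)·g_5 from 4/33x_1x_2 - 1/99x_1 + 35/33x_2 + 1/99 → -59/891x_1 + 395/297x_2 + 59/891
  leading term x_1: no divisor's leading term divides it; move -59/891x_1 to the remainder.
  leading term x_2: no divisor's leading term divides it; move 395/297x_2 to the remainder.
  leading term 1: no divisor's leading term divides it; move 59/891 to the remainder.
The remainder -59/891x_1 + 395/297x_2 + 59/891 is nonzero, so it would be added as the next basis element.

S(g_1, g_3) = 4/33x_1x_2 - 1/99x_1 + 35/33x_2 + 1/99; remainder on division = -59/891x_1 + 395/297x_2 + 59/891.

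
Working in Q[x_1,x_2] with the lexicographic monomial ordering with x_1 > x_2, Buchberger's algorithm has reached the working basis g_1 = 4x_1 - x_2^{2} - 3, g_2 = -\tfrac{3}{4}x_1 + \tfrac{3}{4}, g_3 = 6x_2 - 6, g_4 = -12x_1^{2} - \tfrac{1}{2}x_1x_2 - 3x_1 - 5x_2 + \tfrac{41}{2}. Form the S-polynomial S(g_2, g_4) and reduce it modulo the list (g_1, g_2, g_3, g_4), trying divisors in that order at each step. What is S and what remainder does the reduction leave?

lcm(LM(g_2), LM(g_4)) = x_1^{2}.
S = (lcm/LT(g_2))·g_2 − (lcm/LT(g_4))·g_4 = -\tfrac{1}{24}x_1x_2 - \tfrac{5}{4}x_1 - \tfrac{5}{12}x_2 + \tfrac{41}{24}.
Reduce S modulo (g_1, g_2, g_3, g_4) in that order:
  leading term x_1x_2: subtract (-\tfrac{1}{96}x_2)·g_1 from -\tfrac{1}{24}x_1x_2 - \tfrac{5}{4}x_1 - \tfrac{5}{12}x_2 + \tfrac{41}{24} → -\tfrac{5}{4}x_1 - \tfrac{1}{96}x_2^{3} - \tfrac{43}{96}x_2 + \tfrac{41}{24}
  leading term x_1: subtract (-\tfrac{5}{16})·g_1 from -\tfrac{5}{4}x_1 - \tfrac{1}{96}x_2^{3} - \tfrac{43}{96}x_2 + \tfrac{41}{24} → -\tfrac{1}{96}x_2^{3} - \tfrac{5}{16}x_2^{2} - \tfrac{43}{96}x_2 + \tfrac{37}{48}
  leading term x_2^{3}: subtract (-\tfrac{1}{576}x_2^{2})·g_3 from -\tfrac{1}{96}x_2^{3} - \tfrac{5}{16}x_2^{2} - \tfrac{43}{96}x_2 + \tfrac{37}{48} → -\tfrac{31}{96}x_2^{2} - \tfrac{43}{96}x_2 + \tfrac{37}{48}
  leading term x_2^{2}: subtract (-\tfrac{31}{576}x_2)·g_3 from -\tfrac{31}{96}x_2^{2} - \tfrac{43}{96}x_2 + \tfrac{37}{48} → -\tfrac{37}{48}x_2 + \tfrac{37}{48}
  leading term x_2: subtract (-\tfrac{37}{288})·g_3 from -\tfrac{37}{48}x_2 + \tfrac{37}{48} → 0
The remainder is 0, so this S-polynomial contributes no new basis element.

S(g_2, g_4) = -\tfrac{1}{24}x_1x_2 - \tfrac{5}{4}x_1 - \tfrac{5}{12}x_2 + \tfrac{41}{24}; remainder on division = 0.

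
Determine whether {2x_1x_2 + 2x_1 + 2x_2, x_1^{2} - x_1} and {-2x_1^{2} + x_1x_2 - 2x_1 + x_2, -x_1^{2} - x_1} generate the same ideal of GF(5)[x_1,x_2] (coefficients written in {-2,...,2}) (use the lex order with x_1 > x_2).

No, the ideals differ.

Equality of ideals is decidable: compute both reduced Gröbner bases (unique for the ordering) and check whether they agree.
Buchberger on the first generating set:
f_1 = 2x_1x_2 + 2x_1 + 2x_2, LT = x_1x_2.
f_2 = x_1^{2} - x_1, LT = x_1^{2}.

S(f_1,f_2): lcm = x_1^{2}x_2. S = x_1^{2} + 2x_1x_2.
  reduce S modulo (f_1, f_2):
  remainder -x_1 - 2x_2 ≠ 0; add g_3 = -x_1 - 2x_2 to the basis.

S(f_1,g_3): lcm = x_1x_2. S = x_1 - 2x_2^{2} + x_2.
  reduce S modulo (f_1, f_2, g_3):
  remainder -2x_2^{2} - x_2 ≠ 0; add g_4 = -2x_2^{2} - x_2 to the basis.

The other S-polynomials (S(f_2,g_3), S(f_1,g_4), S(f_2,g_4), S(g_3,g_4)) all reduce to 0 modulo the current basis, so we have a Gröbner basis.
Inter-reduce: drop elements whose leading term is divisible by another's, tail-reduce, and make monic.
Reduced Gröbner basis: {x_1 + 2x_2, x_2^{2} - 2x_2}.

Buchberger on the second generating set:
h_1 = -2x_1^{2} + x_1x_2 - 2x_1 + x_2, LT = x_1^{2}.
h_2 = -x_1^{2} - x_1, LT = x_1^{2}.

S(h_1,h_2): lcm = x_1^{2}. S = 2x_1x_2 + 2x_2.
  reduce S modulo (h_1, h_2):
  remainder 2x_1x_2 + 2x_2 ≠ 0; add k_3 = 2x_1x_2 + 2x_2 to the basis.

The other S-polynomials (S(h_1,k_3), S(h_2,k_3)) all reduce to 0 modulo the current basis, so we have a Gröbner basis.
Inter-reduce: drop elements whose leading term is divisible by another's, tail-reduce, and make monic.
Reduced Gröbner basis: {x_1^{2} + x_1, x_1x_2 + x_2}.

Since the reduced bases disagree, the two ideals are not the same.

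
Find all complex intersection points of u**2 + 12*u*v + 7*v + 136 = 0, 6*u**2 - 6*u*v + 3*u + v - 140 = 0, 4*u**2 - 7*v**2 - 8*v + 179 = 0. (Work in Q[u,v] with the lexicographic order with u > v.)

Compute a lex Gröbner basis by Buchberger's algorithm.
f_1 = u**2 + 12*u*v + 7*v + 136, LT = u**2.
f_2 = 6*u**2 - 6*u*v + 3*u + v - 140, LT = u**2.
f_3 = 4*u**2 - 7*v**2 - 8*v + 179, LT = u**2.

S(f_1,f_2): lcm = u**2. S = 13*u*v - 1/2*u + 41/6*v + 478/3.
  leading term u*v: no divisor's leading term divides it; move 13*u*v to the remainder.
  leading term u: no divisor's leading term divides it; move -1/2*u to the remainder.
  leading term v: no divisor's leading term divides it; move 41/6*v to the remainder.
  leading term 1: no divisor's leading term divides it; move 478/3 to the remainder.
  remainder 13*u*v - 1/2*u + 41/6*v + 478/3 ≠ 0; add h_4 = 13*u*v - 1/2*u + 41/6*v + 478/3 to the basis.

S(f_1,f_3): lcm = u**2. S = 12*u*v + 7/4*v**2 + 9*v + 365/4.
  leading term u*v: subtract (12/13)·h_4 from 12*u*v + 7/4*v**2 + 9*v + 365/4 → 6/13*u + 7/4*v**2 + 35/13*v - 2903/52
  leading term u: no divisor's leading term divides it; move 6/13*u to the remainder.
  leading term v**2: no divisor's leading term divides it; move 7/4*v**2 to the remainder.
  leading term v: no divisor's leading term divides it; move 35/13*v to the remainder.
  leading term 1: no divisor's leading term divides it; move -2903/52 to the remainder.
  remainder 6/13*u + 7/4*v**2 + 35/13*v - 2903/52 ≠ 0; add h_5 = 6/13*u + 7/4*v**2 + 35/13*v - 2903/52 to the basis.

S(f_1,h_4): lcm = u**2*v. S = 1/26*u**2 + 12*u*v**2 - 41/78*u*v - 478/39*u + 7*v**2 + 136*v.
  leading term u**2: subtract (1/26)·f_1 from 1/26*u**2 + 12*u*v**2 - 41/78*u*v - 478/39*u + 7*v**2 + 136*v → 12*u*v**2 - 77/78*u*v - 478/39*u + 7*v**2 + 3529/26*v - 68/13
  leading term u*v**2: subtract (12/13*v)·h_4 from 12*u*v**2 - 77/78*u*v - 478/39*u + 7*v**2 + 3529/26*v - 68/13 → -41/78*u*v - 478/39*u + 9/13*v**2 - 295/26*v - 68/13
  leading term u*v: subtract (-41/1014)·h_4 from -41/78*u*v - 478/39*u + 9/13*v**2 - 295/26*v - 68/13 → -8299/676*u + 9/13*v**2 - 67349/6084*v + 1843/1521
  leading term u: subtract (-8299/312)·h_5 from -8299/676*u + 9/13*v**2 - 67349/6084*v + 1843/1521 → 58957/1248*v**2 + 56669/936*v - 5555155/3744
  leading term v**2: no divisor's leading term divides it; move 58957/1248*v**2 to the remainder.
  leading term v: no divisor's leading term divides it; move 56669/936*v to the remainder.
  leading term 1: no divisor's leading term divides it; move -5555155/3744 to the remainder.
  remainder 58957/1248*v**2 + 56669/936*v - 5555155/3744 ≠ 0; add h_6 = 58957/1248*v**2 + 56669/936*v - 5555155/3744 to the basis.

S(f_3,h_4): lcm = u**2*v. S = 1/26*u**2 - 41/78*u*v - 478/39*u - 7/4*v**3 - 2*v**2 + 179/4*v.
  leading term u**2: subtract (1/26)·f_1 from 1/26*u**2 - 41/78*u*v - 478/39*u - 7/4*v**3 - 2*v**2 + 179/4*v → -77/78*u*v - 478/39*u - 7/4*v**3 - 2*v**2 + 2313/52*v - 68/13
  leading term u*v: subtract (-77/1014)·h_4 from -77/78*u*v - 478/39*u - 7/4*v**3 - 2*v**2 + 2313/52*v - 68/13 → -8311/676*u - 7/4*v**3 - 2*v**2 + 136889/3042*v + 10447/1521
  leading term u: subtract (-8311/312)·h_5 from -8311/676*u - 7/4*v**3 - 2*v**2 + 136889/3042*v + 10447/1521 → -7/4*v**3 + 55681/1248*v**2 + 109247/936*v - 5542015/3744
  leading term v**3: subtract (-2184/58957*v)·h_6 from -7/4*v**3 + 55681/1248*v**2 + 109247/936*v - 5542015/3744 → 3447804845/73578336*v**2 + 3407760749/55183752*v - 5542015/3744
  leading term v**2: subtract (3447804845/3475927849)·h_6 from 3447804845/73578336*v**2 + 3407760749/55183752*v - 5542015/3744 → 690962214686/406683558333*v - 3454811073430/406683558333
  leading term v: no divisor's leading term divides it; move 690962214686/406683558333*v to the remainder.
  leading term 1: no divisor's leading term divides it; move -3454811073430/406683558333 to the remainder.
  remainder 690962214686/406683558333*v - 3454811073430/406683558333 ≠ 0; add h_7 = 690962214686/406683558333*v - 3454811073430/406683558333 to the basis.

The other S-polynomials (S(f_2,f_3), S(f_2,h_4), S(f_1,h_5), S(f_2,h_5), S(f_3,h_5), S(h_4,h_5), S(f_1,h_6), S(f_2,h_6), S(f_3,h_6), S(h_4,h_6), S(h_5,h_6), S(f_1,h_7), S(f_2,h_7), S(f_3,h_7), S(h_4,h_7), S(h_5,h_7), S(h_6,h_7)) all reduce to 0 modulo the current basis, so we have a Gröbner basis.
Inter-reduce: drop elements whose leading term is divisible by another's, tail-reduce, and make monic.
Reduced Gröbner basis: {u + 3, v - 5}.

From the last basis element, v - 5 = 0, so v takes values in {5}. Each choice, substituted upward through the basis, yields the corresponding point(s) of the solution set.
  v = 5: the earlier basis element becomes u + 3 = 0, giving u = -3 — point (-3, 5).

{(-3, 5)}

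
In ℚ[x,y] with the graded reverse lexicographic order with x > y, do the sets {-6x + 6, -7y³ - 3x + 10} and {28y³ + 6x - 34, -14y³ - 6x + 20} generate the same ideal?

Two ideals are equal iff their reduced Gröbner bases coincide (the reduced basis is unique for a fixed ordering).
Buchberger on the first generating set:
f_1 = -6x + 6, LT = x.
f_2 = -7y³ - 3x + 10, LT = y³.

The S-polynomials (S(f_1,f_2)) all reduce to 0 modulo the current basis, so we have a Gröbner basis.
Inter-reduce: drop elements whose leading term is divisible by another's, tail-reduce, and make monic.
Reduced Gröbner basis: {y³ - 1, x - 1}.

Buchberger on the second generating set:
h_1 = 28y³ + 6x - 34, LT = y³.
h_2 = -14y³ - 6x + 20, LT = y³.

S(h_1,h_2): lcm = y³. S = -3/14x + 3/14.
  reduce S modulo (h_1, h_2):
  remainder -3/14x + 3/14 ≠ 0; add k_3 = -3/14x + 3/14 to the basis.

The other S-polynomials (S(h_1,k_3), S(h_2,k_3)) all reduce to 0 modulo the current basis, so we have a Gröbner basis.
Inter-reduce: drop elements whose leading term is divisible by another's, tail-reduce, and make monic.
Reduced Gröbner basis: {y³ - 1, x - 1}.

The two bases agree; hence the ideals are identical.

Yes, the ideals are equal.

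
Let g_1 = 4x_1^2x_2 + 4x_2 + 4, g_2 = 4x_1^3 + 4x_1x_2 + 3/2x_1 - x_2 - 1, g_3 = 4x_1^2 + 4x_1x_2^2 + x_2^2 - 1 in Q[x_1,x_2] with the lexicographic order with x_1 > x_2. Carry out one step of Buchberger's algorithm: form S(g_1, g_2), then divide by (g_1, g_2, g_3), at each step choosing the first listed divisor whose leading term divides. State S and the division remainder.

lcm(LM(g_1), LM(g_2)) = x_1^3x_2.
S = (lcm/LT(g_1))·g_1 − (lcm/LT(g_2))·g_2 = -x_1x_2^2 + 5/8x_1x_2 + x_1 + 1/4x_2^2 + 1/4x_2.
Reduce S modulo (g_1, g_2, g_3) in that order:
  leading term x_1x_2^2: no divisor's leading term divides it; move -x_1x_2^2 to the remainder.
  leading term x_1x_2: no divisor's leading term divides it; move 5/8x_1x_2 to the remainder.
  leading term x_1: no divisor's leading term divides it; move x_1 to the remainder.
  leading term x_2^2: no divisor's leading term divides it; move 1/4x_2^2 to the remainder.
  leading term x_2: no divisor's leading term divides it; move 1/4x_2 to the remainder.
The remainder -x_1x_2^2 + 5/8x_1x_2 + x_1 + 1/4x_2^2 + 1/4x_2 is nonzero, so it would be added as the next basis element.

S(g_1, g_2) = -x_1x_2^2 + 5/8x_1x_2 + x_1 + 1/4x_2^2 + 1/4x_2; remainder on division = -x_1x_2^2 + 5/8x_1x_2 + x_1 + 1/4x_2^2 + 1/4x_2.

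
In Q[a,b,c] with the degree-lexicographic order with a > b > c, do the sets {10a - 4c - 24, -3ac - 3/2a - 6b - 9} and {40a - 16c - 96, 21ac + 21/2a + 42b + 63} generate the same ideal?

Two ideals are equal iff their reduced Gröbner bases coincide (the reduced basis is unique for a fixed ordering).
Buchberger on the first generating set:
f_1 = 10a - 4c - 24, LT = a.
f_2 = -3ac - 3/2a - 6b - 9, LT = ac.

S(f_1,f_2): lcm = ac. S = -2/5c^2 - 1/2a - 2b - 12/5c - 3.
  reduce S modulo (f_1, f_2):
  remainder -2/5c^2 - 2b - 13/5c - 21/5 ≠ 0; add g_3 = -2/5c^2 - 2b - 13/5c - 21/5 to the basis.

The other S-polynomials (S(f_1,g_3), S(f_2,g_3)) all reduce to 0 modulo the current basis, so we have a Gröbner basis.
Inter-reduce: drop elements whose leading term is divisible by another's, tail-reduce, and make monic.
Reduced Gröbner basis: {c^2 + 5b + 13/2c + 21/2, a - 2/5c - 12/5}.

Buchberger on the second generating set:
h_1 = 40a - 16c - 96, LT = a.
h_2 = 21ac + 21/2a + 42b + 63, LT = ac.

S(h_1,h_2): lcm = ac. S = -2/5c^2 - 1/2a - 2b - 12/5c - 3.
  reduce S modulo (h_1, h_2):
  remainder -2/5c^2 - 2b - 13/5c - 21/5 ≠ 0; add k_3 = -2/5c^2 - 2b - 13/5c - 21/5 to the basis.

The other S-polynomials (S(h_1,k_3), S(h_2,k_3)) all reduce to 0 modulo the current basis, so we have a Gröbner basis.
Inter-reduce: drop elements whose leading term is divisible by another's, tail-reduce, and make monic.
Reduced Gröbner basis: {c^2 + 5b + 13/2c + 21/2, a - 2/5c - 12/5}.

These coincide, so the ideals are equal.

Yes, the ideals are equal.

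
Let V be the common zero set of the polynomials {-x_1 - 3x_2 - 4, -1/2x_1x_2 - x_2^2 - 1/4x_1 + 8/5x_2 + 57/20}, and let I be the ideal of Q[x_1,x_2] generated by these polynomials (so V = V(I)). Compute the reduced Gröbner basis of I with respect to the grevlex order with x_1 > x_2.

G = {x_2^2 + 87/10x_2 + 77/10, x_1 + 3x_2 + 4}

Buchberger's algorithm terminates because the ascending chain of leading-term ideals stabilizes.

f_1 = -x_1 - 3x_2 - 4, LT = x_1.
f_2 = -1/2x_1x_2 - x_2^2 - 1/4x_1 + 8/5x_2 + 57/20, LT = x_1x_2.

S(f_1,f_2): lcm = x_1x_2. S = x_2^2 - 1/2x_1 + 36/5x_2 + 57/10.
  leading term x_2^2: no divisor's leading term divides it; move x_2^2 to the remainder.
  leading term x_1: subtract (1/2)·f_1 from -1/2x_1 + 36/5x_2 + 57/10 → 87/10x_2 + 77/10
  leading term x_2: no divisor's leading term divides it; move 87/10x_2 to the remainder.
  leading term 1: no divisor's leading term divides it; move 77/10 to the remainder.
  remainder x_2^2 + 87/10x_2 + 77/10 ≠ 0; add g_3 = x_2^2 + 87/10x_2 + 77/10 to the basis.

S(f_1,g_3): leading monomials are coprime, so the S-polynomial reduces to 0 (Buchberger's first criterion).
S(f_2,g_3): lcm = x_1x_2^2. S = 2x_2^3 - 41/5x_1x_2 - 16/5x_2^2 - 77/10x_1 - 57/10x_2.
  leading term x_2^3: subtract (2x_2)·g_3 from 2x_2^3 - 41/5x_1x_2 - 16/5x_2^2 - 77/10x_1 - 57/10x_2 → -41/5x_1x_2 - 103/5x_2^2 - 77/10x_1 - 211/10x_2
  leading term x_1x_2: subtract (41/5x_2)·f_1 from -41/5x_1x_2 - 103/5x_2^2 - 77/10x_1 - 211/10x_2 → 4x_2^2 - 77/10x_1 + 117/10x_2
  leading term x_2^2: subtract (4)·g_3 from 4x_2^2 - 77/10x_1 + 117/10x_2 → -77/10x_1 - 231/10x_2 - 154/5
  leading term x_1: subtract (77/10)·f_1 from -77/10x_1 - 231/10x_2 - 154/5 → 0
  remainder 0.

Every S-polynomial of the final basis reduces to 0, so we have a Gröbner basis.
Inter-reduce: drop elements whose leading term is divisible by another's, tail-reduce, and make monic.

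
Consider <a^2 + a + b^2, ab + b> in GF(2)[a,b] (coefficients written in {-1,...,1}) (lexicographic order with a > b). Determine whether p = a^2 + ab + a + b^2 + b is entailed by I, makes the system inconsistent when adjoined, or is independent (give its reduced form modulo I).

First compute the reduced Gröbner basis of I by Buchberger's algorithm.
f_1 = a^2 + a + b^2, LT = a^2.
f_2 = ab + b, LT = ab.

S(f_1,f_2): lcm = a^2b. S = b^3.
  reduce S modulo (f_1, f_2):
  remainder b^3 ≠ 0; add h_3 = b^3 to the basis.

The other S-polynomials (S(f_1,h_3), S(f_2,h_3)) all reduce to 0 modulo the current basis, so we have a Gröbner basis.
Inter-reduce: drop elements whose leading term is divisible by another's, tail-reduce, and make monic.
Reduced Gröbner basis: {a^2 + a + b^2, ab + b, b^3}.
Label its elements g_1 = a^2 + a + b^2, g_2 = ab + b, g_3 = b^3.

Reduce p = a^2 + ab + a + b^2 + b modulo G:
  leading term a^2: subtract (1)·g_1 from a^2 + ab + a + b^2 + b → ab + b
  leading term ab: subtract (1)·g_2 from ab + b → 0
  normal form = 0.
Since the normal form is 0, p ∈ I.

a^2 + ab + a + b^2 + b lies in I (it reduces to 0).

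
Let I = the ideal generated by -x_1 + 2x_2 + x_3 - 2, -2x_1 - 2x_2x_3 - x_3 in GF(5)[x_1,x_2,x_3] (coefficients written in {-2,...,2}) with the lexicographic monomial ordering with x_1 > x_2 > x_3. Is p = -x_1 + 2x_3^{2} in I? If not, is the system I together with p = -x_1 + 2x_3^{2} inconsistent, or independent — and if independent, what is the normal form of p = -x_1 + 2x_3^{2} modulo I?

First compute the reduced Gröbner basis of I by Buchberger's algorithm.
f_1 = -x_1 + 2x_2 + x_3 - 2, LT = x_1.
f_2 = -2x_1 - 2x_2x_3 - x_3, LT = x_1.

S(f_1,f_2): lcm = x_1. S = -x_2x_3 - 2x_2 + x_3 + 2.
  leading term x_2x_3: no divisor's leading term divides it; move -x_2x_3 to the remainder.
  leading term x_2: no divisor's leading term divides it; move -2x_2 to the remainder.
  leading term x_3: no divisor's leading term divides it; move x_3 to the remainder.
  leading term 1: no divisor's leading term divides it; move 2 to the remainder.
  remainder -x_2x_3 - 2x_2 + x_3 + 2 ≠ 0; add h_3 = -x_2x_3 - 2x_2 + x_3 + 2 to the basis.

The other S-polynomials (S(f_1,h_3), S(f_2,h_3)) all reduce to 0 modulo the current basis, so we have a Gröbner basis.
Inter-reduce: drop elements whose leading term is divisible by another's, tail-reduce, and make monic.
Reduced Gröbner basis: {x_1 - 2x_2 - x_3 + 2, x_2x_3 + 2x_2 - x_3 - 2}.
Label its elements g_1 = x_1 - 2x_2 - x_3 + 2, g_2 = x_2x_3 + 2x_2 - x_3 - 2.

Reduce p = -x_1 + 2x_3^{2} modulo G:
  leading term x_1: subtract (-1)·g_1 from -x_1 + 2x_3^{2} → -2x_2 + 2x_3^{2} - x_3 + 2
  leading term x_2: no divisor's leading term divides it; move -2x_2 to the remainder.
  leading term x_3^{2}: no divisor's leading term divides it; move 2x_3^{2} to the remainder.
  leading term x_3: no divisor's leading term divides it; move -x_3 to the remainder.
  leading term 1: no divisor's leading term divides it; move 2 to the remainder.
  normal form = -2x_2 + 2x_3^{2} - x_3 + 2.
The normal form is nonzero, so p ∉ I. Since p minus its normal form lies in I, I + (p) = I + (r) where r = -2x_2 + 2x_3^{2} - x_3 + 2; decide whether this ideal is the whole ring.
Run Buchberger on G together with r (pairs among the g_i already reduce to 0 since G is a Gröbner basis):
g_1 = x_1 - 2x_2 - x_3 + 2, LT = x_1.
g_2 = x_2x_3 + 2x_2 - x_3 - 2, LT = x_2x_3.
r = -2x_2 + 2x_3^{2} - x_3 + 2, LT = x_2.

S(g_2,r): lcm = x_2x_3. S = 2x_2 + x_3^{3} + 2x_3^{2} - 2.
  leading term x_2: subtract (-1)·r from 2x_2 + x_3^{3} + 2x_3^{2} - 2 → x_3^{3} - x_3^{2} - x_3
  leading term x_3^{3}: no divisor's leading term divides it; move x_3^{3} to the remainder.
  leading term x_3^{2}: no divisor's leading term divides it; move -x_3^{2} to the remainder.
  leading term x_3: no divisor's leading term divides it; move -x_3 to the remainder.
  remainder x_3^{3} - x_3^{2} - x_3 ≠ 0; add m_4 = x_3^{3} - x_3^{2} - x_3 to the basis.

The other S-polynomials (S(g_1,g_2), S(g_1,r), S(g_1,m_4), S(g_2,m_4), S(r,m_4)) all reduce to 0 modulo the current basis, so we have a Gröbner basis.
Inter-reduce: drop elements whose leading term is divisible by another's, tail-reduce, and make monic.
Reduced Gröbner basis: {x_1 - 2x_3^{2}, x_2 - x_3^{2} - 2x_3 - 1, x_3^{3} - x_3^{2} - x_3}.
The reduced Gröbner basis of I + (p) is {x_1 - 2x_3^{2}, x_2 - x_3^{2} - 2x_3 - 1, x_3^{3} - x_3^{2} - x_3} ≠ {1}, a proper ideal, so the enlarged system stays consistent: p is independent of I, with normal form -2x_2 + 2x_3^{2} - x_3 + 2.

Ideal membership is decidable via reduction modulo a Gröbner basis.

-x_1 + 2x_3^{2} is independent of I; its normal form modulo I is -2x_2 + 2x_3^{2} - x_3 + 2.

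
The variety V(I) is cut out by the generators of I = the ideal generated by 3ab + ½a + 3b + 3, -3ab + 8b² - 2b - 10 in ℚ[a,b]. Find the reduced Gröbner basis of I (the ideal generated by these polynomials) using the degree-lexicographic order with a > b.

The reduced Gröbner basis is the canonical form of the ideal for this ordering.

f_1 = 3ab + ½a + 3b + 3, LT = ab.
f_2 = -3ab + 8b² - 2b - 10, LT = ab.

S(f_1,f_2): lcm = ab. S = 8/3b² + ⅙a + ⅓b - 7/3.
  leading term b²: no divisor's leading term divides it; move 8/3b² to the remainder.
  leading term a: no divisor's leading term divides it; move ⅙a to the remainder.
  leading term b: no divisor's leading term divides it; move ⅓b to the remainder.
  leading term 1: no divisor's leading term divides it; move -7/3 to the remainder.
  remainder 8/3b² + ⅙a + ⅓b - 7/3 ≠ 0; add g_3 = 8/3b² + ⅙a + ⅓b - 7/3 to the basis.

S(f_1,g_3): lcm = ab². S = -1/16a² + 1/24ab + b² + ⅞a + b.
  leading term a²: no divisor's leading term divides it; move -1/16a² to the remainder.
  leading term ab: subtract (1/72)·f_1 from 1/24ab + b² + ⅞a + b → b² + 125/144a + 23/24b - 1/24
  leading term b²: subtract (⅜)·g_3 from b² + 125/144a + 23/24b - 1/24 → 29/36a + ⅚b + ⅚
  leading term a: no divisor's leading term divides it; move 29/36a to the remainder.
  leading term b: no divisor's leading term divides it; move ⅚b to the remainder.
  leading term 1: no divisor's leading term divides it; move ⅚ to the remainder.
  remainder -1/16a² + 29/36a + ⅚b + ⅚ ≠ 0; add g_4 = -1/16a² + 29/36a + ⅚b + ⅚ to the basis.

The other S-polynomials (S(f_2,g_3), S(f_1,g_4), S(f_2,g_4), S(g_3,g_4)) all reduce to 0 modulo the current basis, so we have a Gröbner basis.
Inter-reduce: drop elements whose leading term is divisible by another's, tail-reduce, and make monic.

G = {a² - 116/9a - 40/3b - 40/3, ab + ⅙a + b + 1, b² + 1/16a + ⅛b - ⅞}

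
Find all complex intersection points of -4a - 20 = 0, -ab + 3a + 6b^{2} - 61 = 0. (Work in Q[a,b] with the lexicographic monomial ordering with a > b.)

Compute a lex Gröbner basis by Buchberger's algorithm.
f_1 = -4a - 20, LT = a.
f_2 = -ab + 3a + 6b^{2} - 61, LT = ab.

S(f_1,f_2): lcm = ab. S = 3a + 6b^{2} + 5b - 61.
  leading term a: subtract (-\tfrac{3}{4})·f_1 from 3a + 6b^{2} + 5b - 61 → 6b^{2} + 5b - 76
  leading term b^{2}: no divisor's leading term divides it; move 6b^{2} to the remainder.
  leading term b: no divisor's leading term divides it; move 5b to the remainder.
  leading term 1: no divisor's leading term divides it; move -76 to the remainder.
  remainder 6b^{2} + 5b - 76 ≠ 0; add h_3 = 6b^{2} + 5b - 76 to the basis.

S(f_1,h_3): leading monomials are coprime, so the S-polynomial reduces to 0 (Buchberger's first criterion).
S(f_2,h_3): lcm = ab^{2}. S = -\tfrac{23}{6}ab + \tfrac{38}{3}a - 6b^{3} + 61b.
  leading term ab: subtract (\tfrac{23}{24}b)·f_1 from -\tfrac{23}{6}ab + \tfrac{38}{3}a - 6b^{3} + 61b → \tfrac{38}{3}a - 6b^{3} + \tfrac{481}{6}b
  leading term a: subtract (-\tfrac{19}{6})·f_1 from \tfrac{38}{3}a - 6b^{3} + \tfrac{481}{6}b → -6b^{3} + \tfrac{481}{6}b - \tfrac{190}{3}
  leading term b^{3}: subtract (-b)·h_3 from -6b^{3} + \tfrac{481}{6}b - \tfrac{190}{3} → 5b^{2} + \tfrac{25}{6}b - \tfrac{190}{3}
  leading term b^{2}: subtract (\tfrac{5}{6})·h_3 from 5b^{2} + \tfrac{25}{6}b - \tfrac{190}{3} → 0
  remainder 0.

Every S-polynomial of the final basis reduces to 0, so we have a Gröbner basis.
Inter-reduce: drop elements whose leading term is divisible by another's, tail-reduce, and make monic.
Reduced Gröbner basis: {a + 5, b^{2} + \tfrac{5}{6}b - \tfrac{38}{3}}.

Since the basis is lex-ordered, b^{2} + \tfrac{5}{6}b - \tfrac{38}{3} is univariate in b. Its roots are {-4, 19/6}. Back-substituting each root into the other basis elements fixes the other coordinates.
  b = -4: the earlier basis element becomes a + 5 = 0, giving a = -5 — point (-5, -4).
  b = 19/6: the earlier basis element becomes a + 5 = 0, giving a = -5 — point (-5, 19/6).
Substituting each solution back into the original system confirms all equations vanish.

{(-5, -4), (-5, 19/6)}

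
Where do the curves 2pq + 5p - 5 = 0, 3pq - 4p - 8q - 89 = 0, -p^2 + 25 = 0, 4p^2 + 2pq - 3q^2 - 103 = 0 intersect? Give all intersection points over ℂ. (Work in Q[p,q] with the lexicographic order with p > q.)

Compute a lex Gröbner basis by Buchberger's algorithm.
f_1 = 2pq + 5p - 5, LT = pq.
f_2 = 3pq - 4p - 8q - 89, LT = pq.
f_3 = -p^2 + 25, LT = p^2.
f_4 = 4p^2 + 2pq - 3q^2 - 103, LT = p^2.

S(f_1,f_2): lcm = pq. S = 23/6p + 8/3q + 163/6.
  reduce S modulo (f_1, f_2, f_3, f_4):
  remainder 23/6p + 8/3q + 163/6 ≠ 0; add h_5 = 23/6p + 8/3q + 163/6 to the basis.

S(f_1,f_3): lcm = p^2q. S = 5/2p^2 - 5/2p + 25q.
  reduce S modulo (f_1, f_2, f_3, f_4, h_5):
  remainder 615/23q + 1845/23 ≠ 0; add h_6 = 615/23q + 1845/23 to the basis.

The other S-polynomials (S(f_1,f_4), S(f_2,f_3), S(f_2,f_4), S(f_3,f_4), S(f_1,h_5), S(f_2,h_5), S(f_3,h_5), S(f_4,h_5), S(f_1,h_6), S(f_2,h_6), S(f_3,h_6), S(f_4,h_6), S(h_5,h_6)) all reduce to 0 modulo the current basis, so we have a Gröbner basis.
Inter-reduce: drop elements whose leading term is divisible by another's, tail-reduce, and make monic.
Reduced Gröbner basis: {p + 5, q + 3}.

From the last basis element, q + 3 = 0, so q takes values in {-3}. Each choice, substituted upward through the basis, yields the corresponding point(s) of the solution set.
  q = -3: the earlier basis element becomes p + 5 = 0, giving p = -5 — point (-5, -3).
A lex Gröbner basis triangularizes the system, enabling back-substitution.

{(-5, -3)}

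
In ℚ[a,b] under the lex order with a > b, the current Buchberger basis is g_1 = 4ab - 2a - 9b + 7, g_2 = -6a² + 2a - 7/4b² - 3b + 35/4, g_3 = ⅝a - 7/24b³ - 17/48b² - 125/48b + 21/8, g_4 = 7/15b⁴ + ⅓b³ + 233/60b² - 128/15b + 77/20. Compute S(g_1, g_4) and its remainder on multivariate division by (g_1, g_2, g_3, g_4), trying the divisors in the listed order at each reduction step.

S(g_1, g_4) = -17/14ab³ - 233/28ab² + 128/7ab - 33/4a - 9/4b⁴ + 7/4b³; remainder on division = 0.

lcm(LM(g_1), LM(g_4)) = ab⁴.
S = (lcm/LT(g_1))·g_1 − (lcm/LT(g_4))·g_4 = -17/14ab³ - 233/28ab² + 128/7ab - 33/4a - 9/4b⁴ + 7/4b³.
Reduce S modulo (g_1, g_2, g_3, g_4) in that order:
  leading term ab³: subtract (-17/56b²)·g_1 from -17/14ab³ - 233/28ab² + 128/7ab - 33/4a - 9/4b⁴ + 7/4b³ → -125/14ab² + 128/7ab - 33/4a - 9/4b⁴ - 55/56b³ + 17/8b²
  leading term ab²: subtract (-125/56b)·g_1 from -125/14ab² + 128/7ab - 33/4a - 9/4b⁴ - 55/56b³ + 17/8b² → 387/28ab - 33/4a - 9/4b⁴ - 55/56b³ - 503/28b² + 125/8b
  leading term ab: subtract (387/112)·g_1 from 387/28ab - 33/4a - 9/4b⁴ - 55/56b³ - 503/28b² + 125/8b → -75/56a - 9/4b⁴ - 55/56b³ - 503/28b² + 5233/112b - 387/16
  leading term a: subtract (-15/7)·g_3 from -75/56a - 9/4b⁴ - 55/56b³ - 503/28b² + 5233/112b - 387/16 → -9/4b⁴ - 45/28b³ - 2097/112b² + 288/7b - 297/16
  leading term b⁴: subtract (-135/28)·g_4 from -9/4b⁴ - 45/28b³ - 2097/112b² + 288/7b - 297/16 → 0
The remainder is 0, so this S-polynomial contributes no new basis element.
An S-polynomial is built so that the two leading terms cancel; whether anything survives reduction is exactly the Gröbner-basis criterion.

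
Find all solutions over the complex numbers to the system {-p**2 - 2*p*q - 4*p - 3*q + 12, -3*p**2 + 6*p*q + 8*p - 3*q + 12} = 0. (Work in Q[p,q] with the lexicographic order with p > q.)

{(0, 4), (-sqrt(1633)/12 - 7/12, -79/48 - sqrt(1633)/48), (-7/12 + sqrt(1633)/12, -79/48 + sqrt(1633)/48)}

Compute a lex Gröbner basis by Buchberger's algorithm.
f_1 = -p**2 - 2*p*q - 4*p - 3*q + 12, LT = p**2.
f_2 = -3*p**2 + 6*p*q + 8*p - 3*q + 12, LT = p**2.

S(f_1,f_2): lcm = p**2. S = 4*p*q + 20/3*p + 2*q - 8.
  leading term p*q: no divisor's leading term divides it; move 4*p*q to the remainder.
  leading term p: no divisor's leading term divides it; move 20/3*p to the remainder.
  leading term q: no divisor's leading term divides it; move 2*q to the remainder.
  leading term 1: no divisor's leading term divides it; move -8 to the remainder.
  remainder 4*p*q + 20/3*p + 2*q - 8 ≠ 0; add h_3 = 4*p*q + 20/3*p + 2*q - 8 to the basis.

S(f_1,h_3): lcm = p**2*q. S = -5/3*p**2 + 2*p*q**2 + 7/2*p*q + 2*p + 3*q**2 - 12*q.
  leading term p**2: subtract (5/3)·f_1 from -5/3*p**2 + 2*p*q**2 + 7/2*p*q + 2*p + 3*q**2 - 12*q → 2*p*q**2 + 41/6*p*q + 26/3*p + 3*q**2 - 7*q - 20
  leading term p*q**2: subtract (1/2*q)·h_3 from 2*p*q**2 + 41/6*p*q + 26/3*p + 3*q**2 - 7*q - 20 → 7/2*p*q + 26/3*p + 2*q**2 - 3*q - 20
  leading term p*q: subtract (7/8)·h_3 from 7/2*p*q + 26/3*p + 2*q**2 - 3*q - 20 → 17/6*p + 2*q**2 - 19/4*q - 13
  leading term p: no divisor's leading term divides it; move 17/6*p to the remainder.
  leading term q**2: no divisor's leading term divides it; move 2*q**2 to the remainder.
  leading term q: no divisor's leading term divides it; move -19/4*q to the remainder.
  leading term 1: no divisor's leading term divides it; move -13 to the remainder.
  remainder 17/6*p + 2*q**2 - 19/4*q - 13 ≠ 0; add h_4 = 17/6*p + 2*q**2 - 19/4*q - 13 to the basis.

S(h_3,h_4): lcm = p*q. S = 5/3*p - 12/17*q**3 + 57/34*q**2 + 173/34*q - 2.
  leading term p: subtract (10/17)·h_4 from 5/3*p - 12/17*q**3 + 57/34*q**2 + 173/34*q - 2 → -12/17*q**3 + 1/2*q**2 + 134/17*q + 96/17
  leading term q**3: no divisor's leading term divides it; move -12/17*q**3 to the remainder.
  leading term q**2: no divisor's leading term divides it; move 1/2*q**2 to the remainder.
  leading term q: no divisor's leading term divides it; move 134/17*q to the remainder.
  leading term 1: no divisor's leading term divides it; move 96/17 to the remainder.
  remainder -12/17*q**3 + 1/2*q**2 + 134/17*q + 96/17 ≠ 0; add h_5 = -12/17*q**3 + 1/2*q**2 + 134/17*q + 96/17 to the basis.

The other S-polynomials (S(f_2,h_3), S(f_1,h_4), S(f_2,h_4), S(f_1,h_5), S(f_2,h_5), S(h_3,h_5), S(h_4,h_5)) all reduce to 0 modulo the current basis, so we have a Gröbner basis.
Inter-reduce: drop elements whose leading term is divisible by another's, tail-reduce, and make monic.
Reduced Gröbner basis: {p + 12/17*q**2 - 57/34*q - 78/17, q**3 - 17/24*q**2 - 67/6*q - 8}.

A lex Gröbner basis eliminates variables successively. Here q**3 - 17/24*q**2 - 67/6*q - 8 depends only on q, with roots {4, -79/48 - sqrt(1633)/48, -79/48 + sqrt(1633)/48}; lifting each root through the earlier basis elements recovers the full solutions.
  q = 4: the earlier basis element becomes p = 0, giving p = 0 — point (0, 4).
  q = -79/48 - sqrt(1633)/48: the earlier basis element becomes p + 7/12 + sqrt(1633)/12 = 0, giving p = -sqrt(1633)/12 - 7/12 — point (-sqrt(1633)/12 - 7/12, -79/48 - sqrt(1633)/48).
  q = -79/48 + sqrt(1633)/48: the earlier basis element becomes p - sqrt(1633)/12 + 7/12 = 0, giving p = -7/12 + sqrt(1633)/12 — point (-7/12 + sqrt(1633)/12, -79/48 + sqrt(1633)/48).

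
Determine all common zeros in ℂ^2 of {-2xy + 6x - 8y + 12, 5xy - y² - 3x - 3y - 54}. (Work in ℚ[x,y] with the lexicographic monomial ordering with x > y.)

Compute a lex Gröbner basis by Buchberger's algorithm.
f_1 = -2xy + 6x - 8y + 12, LT = xy.
f_2 = 5xy - 3x - y² - 3y - 54, LT = xy.

S(f_1,f_2): lcm = xy. S = -12/5x + ⅕y² + 23/5y + 24/5.
  leading term x: no divisor's leading term divides it; move -12/5x to the remainder.
  leading term y²: no divisor's leading term divides it; move ⅕y² to the remainder.
  leading term y: no divisor's leading term divides it; move 23/5y to the remainder.
  leading term 1: no divisor's leading term divides it; move 24/5 to the remainder.
  remainder -12/5x + ⅕y² + 23/5y + 24/5 ≠ 0; add h_3 = -12/5x + ⅕y² + 23/5y + 24/5 to the basis.

S(f_1,h_3): lcm = xy. S = -3x + 1/12y³ + 23/12y² + 6y - 6.
  leading term x: subtract (5/4)·h_3 from -3x + 1/12y³ + 23/12y² + 6y - 6 → 1/12y³ + 5/3y² + ¼y - 12
  leading term y³: no divisor's leading term divides it; move 1/12y³ to the remainder.
  leading term y²: no divisor's leading term divides it; move 5/3y² to the remainder.
  leading term y: no divisor's leading term divides it; move ¼y to the remainder.
  leading term 1: no divisor's leading term divides it; move -12 to the remainder.
  remainder 1/12y³ + 5/3y² + ¼y - 12 ≠ 0; add h_4 = 1/12y³ + 5/3y² + ¼y - 12 to the basis.

The other S-polynomials (S(f_2,h_3), S(f_1,h_4), S(f_2,h_4), S(h_3,h_4)) all reduce to 0 modulo the current basis, so we have a Gröbner basis.
Inter-reduce: drop elements whose leading term is divisible by another's, tail-reduce, and make monic.
Reduced Gröbner basis: {x - 1/12y² - 23/12y - 2, y³ + 20y² + 3y - 144}.

Since the basis is lex-ordered, y³ + 20y² + 3y - 144 is univariate in y. Its roots are {-3, -17/2 + sqrt(481)/2, -sqrt(481)/2 - 17/2}. Back-substituting each root into the other basis elements fixes the other coordinates.
  y = -3: the earlier basis element becomes x + 3 = 0, giving x = -3 — point (-3, -3).
  y = -17/2 + sqrt(481)/2: the earlier basis element becomes x - sqrt(481)/4 - 7/4 = 0, giving x = 7/4 + sqrt(481)/4 — point (7/4 + sqrt(481)/4, -17/2 + sqrt(481)/2).
  y = -sqrt(481)/2 - 17/2: the earlier basis element becomes x - 7/4 + sqrt(481)/4 = 0, giving x = 7/4 - sqrt(481)/4 — point (7/4 - sqrt(481)/4, -sqrt(481)/2 - 17/2).
Check: every point annihilates each of the original generators.
This is the nonlinear analogue of row-reducing a linear system.

{(-3, -3), (7/4 + sqrt(481)/4, -17/2 + sqrt(481)/2), (7/4 - sqrt(481)/4, -sqrt(481)/2 - 17/2)}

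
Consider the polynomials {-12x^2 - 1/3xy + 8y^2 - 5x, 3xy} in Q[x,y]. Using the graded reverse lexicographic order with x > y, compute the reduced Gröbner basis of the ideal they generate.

This is the nonlinear analogue of row-reducing a linear system.

f_1 = -12x^2 - 1/3xy + 8y^2 - 5x, LT = x^2.
f_2 = 3xy, LT = xy.

S(f_1,f_2): lcm = x^2y. S = 1/36xy^2 - 2/3y^3 + 5/12xy.
  reduce S modulo (f_1, f_2):
  remainder -2/3y^3 ≠ 0; add g_3 = -2/3y^3 to the basis.

The other S-polynomials (S(f_1,g_3), S(f_2,g_3)) all reduce to 0 modulo the current basis, so we have a Gröbner basis.

G = {y^3, x^2 - 2/3y^2 + 5/12x, xy}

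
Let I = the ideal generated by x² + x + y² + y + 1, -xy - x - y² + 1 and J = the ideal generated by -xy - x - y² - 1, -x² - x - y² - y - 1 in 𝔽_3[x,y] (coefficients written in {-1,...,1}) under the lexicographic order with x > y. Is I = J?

Two ideals are equal iff their reduced Gröbner bases coincide (the reduced basis is unique for a fixed ordering).
Buchberger on the first generating set:
f_1 = x² + x + y² + y + 1, LT = x².
f_2 = -xy - x - y² + 1, LT = xy.

S(f_1,f_2): lcm = x²y. S = -x² - xy² + xy + x + y³ + y² + y.
  leading term x²: subtract (-1)·f_1 from -x² - xy² + xy + x + y³ + y² + y → -xy² + xy - x + y³ - y² - y + 1
  leading term xy²: subtract (y)·f_2 from -xy² + xy - x + y³ - y² - y + 1 → -xy - x - y³ - y² + y + 1
  leading term xy: subtract (1)·f_2 from -xy - x - y³ - y² + y + 1 → -y³ + y
  leading term y³: no divisor's leading term divides it; move -y³ to the remainder.
  leading term y: no divisor's leading term divides it; move y to the remainder.
  remainder -y³ + y ≠ 0; add g_3 = -y³ + y to the basis.

S(f_1,g_3): leading monomials are coprime, so the S-polynomial reduces to 0 (Buchberger's first criterion).
S(f_2,g_3): lcm = xy³. S = xy² + xy + y⁴ - y².
  leading term xy²: subtract (-y)·f_2 from xy² + xy + y⁴ - y² → y⁴ - y³ - y² + y
  leading term y⁴: subtract (-y)·g_3 from y⁴ - y³ - y² + y → -y³ + y
  leading term y³: subtract (1)·g_3 from -y³ + y → 0
  remainder 0.

Every S-polynomial of the final basis reduces to 0, so we have a Gröbner basis.
Inter-reduce: drop elements whose leading term is divisible by another's, tail-reduce, and make monic.
Reduced Gröbner basis: {x² + x + y² + y + 1, xy + x + y² - 1, y³ - y}.

Buchberger on the second generating set:
h_1 = -xy - x - y² - 1, LT = xy.
h_2 = -x² - x - y² - y - 1, LT = x².

S(h_1,h_2): lcm = x²y. S = x² + xy² - xy + x - y³ - y² - y.
  leading term x²: subtract (-1)·h_2 from x² + xy² - xy + x - y³ - y² - y → xy² - xy - y³ + y² + y - 1
  leading term xy²: subtract (-y)·h_1 from xy² - xy - y³ + y² + y - 1 → xy + y³ + y² - 1
  leading term xy: subtract (-1)·h_1 from xy + y³ + y² - 1 → -x + y³ + 1
  leading term x: no divisor's leading term divides it; move -x to the remainder.
  leading term y³: no divisor's leading term divides it; move y³ to the remainder.
  leading term 1: no divisor's leading term divides it; move 1 to the remainder.
  remainder -x + y³ + 1 ≠ 0; add k_3 = -x + y³ + 1 to the basis.

S(h_1,k_3): lcm = xy. S = x + y⁴ + y² + y + 1.
  leading term x: subtract (-1)·k_3 from x + y⁴ + y² + y + 1 → y⁴ + y³ + y² + y - 1
  leading term y⁴: no divisor's leading term divides it; move y⁴ to the remainder.
  leading term y³: no divisor's leading term divides it; move y³ to the remainder.
  leading term y²: no divisor's leading term divides it; move y² to the remainder.
  leading term y: no divisor's leading term divides it; move y to the remainder.
  leading term 1: no divisor's leading term divides it; move -1 to the remainder.
  remainder y⁴ + y³ + y² + y - 1 ≠ 0; add k_4 = y⁴ + y³ + y² + y - 1 to the basis.

S(h_2,k_3): lcm = x². S = xy³ - x + y² + y + 1.
  leading term xy³: subtract (-y²)·h_1 from xy³ - x + y² + y + 1 → -xy² - x - y⁴ + y + 1
  leading term xy²: subtract (y)·h_1 from -xy² - x - y⁴ + y + 1 → xy - x - y⁴ + y³ - y + 1
  leading term xy: subtract (-1)·h_1 from xy - x - y⁴ + y³ - y + 1 → x - y⁴ + y³ - y² - y
  leading term x: subtract (-1)·k_3 from x - y⁴ + y³ - y² - y → -y⁴ - y³ - y² - y + 1
  leading term y⁴: subtract (-1)·k_4 from -y⁴ - y³ - y² - y + 1 → 0
  remainder 0.

S(h_1,k_4): lcm = xy⁴. S = -xy² - xy + x + y⁵ + y³.
  leading term xy²: subtract (y)·h_1 from -xy² - xy + x + y⁵ + y³ → x + y⁵ - y³ + y
  leading term x: subtract (-1)·k_3 from x + y⁵ - y³ + y → y⁵ + y + 1
  leading term y⁵: subtract (y)·k_4 from y⁵ + y + 1 → -y⁴ - y³ - y² - y + 1
  leading term y⁴: subtract (-1)·k_4 from -y⁴ - y³ - y² - y + 1 → 0
  remainder 0.

S(h_2,k_4): leading monomials are coprime, so the S-polynomial reduces to 0 (Buchberger's first criterion).
S(k_3,k_4): leading monomials are coprime, so the S-polynomial reduces to 0 (Buchberger's first criterion).
Every S-polynomial of the final basis reduces to 0, so we have a Gröbner basis.
Inter-reduce: drop elements whose leading term is divisible by another's, tail-reduce, and make monic.
Reduced Gröbner basis: {x - y³ - 1, y⁴ + y³ + y² + y - 1}.

The bases are distinct; the ideals are different.

No, the ideals differ.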